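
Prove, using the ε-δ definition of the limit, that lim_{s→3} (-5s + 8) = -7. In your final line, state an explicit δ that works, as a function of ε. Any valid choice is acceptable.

δ = ε/5

Fix ε > 0. We need δ > 0 so that 0 < |s − 3| < δ implies |(-5s + 8) + 7| < ε.
|(-5s + 8) + 7| = |-5s + 15| = 5|s − 3|.
So 5|s − 3| < ε exactly when |s − 3| < ε/5.
Choosing δ = ε/5 gives |(-5s + 8) + 7| = 5|s − 3| < ε whenever |s − 3| < δ.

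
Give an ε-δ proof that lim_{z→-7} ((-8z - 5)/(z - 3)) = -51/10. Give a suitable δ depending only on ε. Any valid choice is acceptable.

δ = min(5, (50/29)ε)

Fix ε > 0. We want δ > 0 with 0 < |z + 7| < δ ⇒ |(-8z - 5)/(z - 3) + 51/10| < ε.
Combining over a common denominator, (-8z - 5)/(z - 3) + 51/10 = [(-8z - 5)·(-10) − 51·(z - 3)] / [(-10)·(z - 3)] = 29(z + 7) / ((-10)(z - 3)).
So |(-8z - 5)/(z - 3) + 51/10| = 29|z + 7| / (10·|z − 3|).
Require δ ≤ 5, so |z − 3| ≥ |-10| − |z + 7| > 10 − 5 = 5.
Hence |(-8z - 5)/(z - 3) + 51/10| < 29|z + 7|/(10·5) = (29/50)|z + 7|, which is < ε once |z + 7| < (50/29)ε.
Take δ = min(5, (50/29)ε). Then 0 < |z + 7| < δ forces both bounds, so |(-8z - 5)/(z - 3) + 51/10| < ε.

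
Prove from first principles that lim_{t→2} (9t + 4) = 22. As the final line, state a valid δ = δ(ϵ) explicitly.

Let ϵ > 0. We need δ > 0 so that 0 < |t − 2| < δ implies |(9t + 4) − 22| < ϵ.
Since (9t + 4) − 22 = 9(t − 2), we have |(9t + 4) − 22| = 9|t − 2|.
Thus it suffices that |t − 2| < ϵ/9.
Take δ = ϵ/9. If 0 < |t − 2| < δ then |(9t + 4) − 22| = 9|t − 2| < 9·(ϵ/9) = ϵ.

δ = ϵ/9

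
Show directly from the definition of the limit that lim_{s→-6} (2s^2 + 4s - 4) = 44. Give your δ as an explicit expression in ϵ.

δ = min(1, ϵ/22)

Let ϵ > 0 be given. We want δ > 0 such that 0 < |s + 6| < δ implies |(2s^2 + 4s - 4) − 44| < ϵ.
(2s^2 + 4s - 4) − 44 = 2s^2 + 4s - 48 = (s + 6)(2s - 8).
So |(2s^2 + 4s - 4) − 44| = |s + 6|·|2s - 8|.
Assume first that |s + 6| < 1, so |s| < 7. Then |2s - 8| ≤ 2·7 + 8 = 22.
Hence |(2s^2 + 4s - 4) − 44| ≤ 22|s + 6| < ϵ provided |s + 6| < ϵ/22.
Take δ = min(1, ϵ/22). Then 0 < |s + 6| < δ gives both |s + 6| < 1 and |s + 6| < ϵ/22, so |(2s^2 + 4s - 4) − 44| < ϵ.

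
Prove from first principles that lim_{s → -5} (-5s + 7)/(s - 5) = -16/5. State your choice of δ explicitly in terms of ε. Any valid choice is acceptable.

δ = min(5, (25/9)ε)

Fix ε > 0. We want δ > 0 with 0 < |s + 5| < δ ⇒ |(-5s + 7)/(s - 5) + 16/5| < ε.
Combining over a common denominator, (-5s + 7)/(s - 5) + 16/5 = [(-5s + 7)·(-10) − 32·(s - 5)] / [(-10)·(s - 5)] = 18(s + 5) / ((-10)(s - 5)).
So |(-5s + 7)/(s - 5) + 16/5| = 18|s + 5| / (10·|s − 5|).
Restrict δ ≤ 5. Then |s + 5| < 5 gives |s − 5| = |(s + 5) + (-10)| ≥ 10 − 5 = 5.
Hence |(-5s + 7)/(s - 5) + 16/5| < 18|s + 5|/(10·5) = (9/25)|s + 5|, which is < ε once |s + 5| < (25/9)ε.
Take δ = min(5, (25/9)ε). Then 0 < |s + 5| < δ forces both bounds, so |(-5s + 7)/(s - 5) + 16/5| < ε.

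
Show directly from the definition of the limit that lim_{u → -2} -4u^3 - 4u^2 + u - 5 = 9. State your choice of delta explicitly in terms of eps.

Let eps > 0. We want delta > 0 such that 0 < |u + 2| < delta implies |(-4u^3 - 4u^2 + u - 5) − 9| < eps.
(-4u^3 - 4u^2 + u - 5) − 9 = -4u^3 - 4u^2 + u - 14 = (u + 2)(-4u^2 + 4u - 7).
So |(-4u^3 - 4u^2 + u - 5) − 9| = |u + 2|·|-4u^2 + 4u - 7|.
Require delta ≤ 1. Then |u + 2| < 1 gives |u| < 3, and by the triangle inequality |-4u^2 + 4u - 7| ≤ 4·3^2 + 4·3 + 7 = 55.
Hence |(-4u^3 - 4u^2 + u - 5) − 9| ≤ 55|u + 2| < eps provided |u + 2| < eps/55.
Choosing delta = min(1, eps/55) ensures both conditions, hence |(-4u^3 - 4u^2 + u - 5) − 9| < eps.

delta = min(1, eps/55)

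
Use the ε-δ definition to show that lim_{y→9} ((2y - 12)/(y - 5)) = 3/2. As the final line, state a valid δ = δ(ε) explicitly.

Let ε > 0 be given. We want δ > 0 with 0 < |y − 9| < δ ⇒ |(2y - 12)/(y - 5) − (3/2)| < ε.
Combining over a common denominator, (2y - 12)/(y - 5) − (3/2) = [(2y - 12)·4 − 6·(y - 5)] / [4·(y - 5)] = 2(y − 9) / (4(y - 5)).
So |(2y - 12)/(y - 5) − (3/2)| = 2|y − 9| / (4·|y − 5|).
Restrict δ ≤ 2. Then |y − 9| < 2 gives |y − 5| = |(y − 9) + 4| ≥ 4 − 2 = 2.
Hence |(2y - 12)/(y - 5) − (3/2)| < 2|y − 9|/(4·2) = (1/4)|y − 9|, which is < ε once |y − 9| < 4ε.
Take δ = min(2, 4ε). Then 0 < |y − 9| < δ forces both bounds, so |(2y - 12)/(y - 5) − (3/2)| < ε.

δ = min(2, 4ε)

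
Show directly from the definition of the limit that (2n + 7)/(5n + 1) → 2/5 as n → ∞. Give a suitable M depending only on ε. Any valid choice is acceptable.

Fix ε > 0. For n ≥ 1, |(2n + 7)/(5n + 1) − (2/5)| = |33|/(5(5n + 1)) = 33/(5(5n + 1)).
Since 5n + 1 ≥ 5n for n ≥ 1, this is ≤ 33/(5·5n) = (33/25)/n.
So |(2n + 7)/(5n + 1) − (2/5)| < ε whenever n > (33/25)/ε.
Take M = (33/25)/ε. If n > M then |(2n + 7)/(5n + 1) − (2/5)| ≤ (33/25)/n < ε.

M = (33/25)/ε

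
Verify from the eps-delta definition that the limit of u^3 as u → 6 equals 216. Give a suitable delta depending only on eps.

delta = min(1, eps/127)

Let eps > 0 be given. We seek delta > 0 with 0 < |u − 6| < delta ⇒ |u^3 − 216| < eps.
Factor: u^3 − 216 = (u − 6)(u^2 + 6u + 36), so |u^3 − 216| = |u − 6|·|u^2 + 6u + 36|.
Impose delta ≤ 1 so that |u| < 7; then |u^2 + 6u + 36| ≤ 127.
Hence |u^3 − 216| ≤ 127|u − 6|, which is < eps once |u − 6| < eps/127.
Take delta = min(1, eps/127). If 0 < |u − 6| < delta then both bounds hold and |u^3 − 216| ≤ 127|u − 6| < 127·(eps/127) = eps.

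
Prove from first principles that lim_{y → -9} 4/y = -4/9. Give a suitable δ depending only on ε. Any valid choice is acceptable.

Suppose ε > 0. We seek δ > 0 such that 0 < |y + 9| < δ implies |4/y + 4/9| < ε.
|4/y + 4/9| = 4·|-9 − y|/(9·|y|) = 4|y + 9|/(9|y|).
Restrict δ ≤ 9/2. Then |y + 9| < 9/2 gives |y| > 9/2, so 9|y| > 81/2.
Then |4/y + 4/9| < 4|y + 9|/(81/2), which is < ε when |y + 9| < (81/8)ε.
Take δ = min(9/2, (81/8)ε). Then 0 < |y + 9| < δ gives both |y + 9| < 9/2 and |y + 9| < (81/8)ε, so |4/y + 4/9| < ε.

δ = min(9/2, (81/8)ε)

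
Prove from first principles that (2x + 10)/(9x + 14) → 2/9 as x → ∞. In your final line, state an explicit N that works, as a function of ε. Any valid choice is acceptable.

Suppose ε > 0. We seek N > 0 such that x > N implies |(2x + 10)/(9x + 14) − (2/9)| < ε.
(2x + 10)/(9x + 14) − (2/9) = (9(2x + 10) − 2(9x + 14)) / (9(9x + 14)) = 62/(9(9x + 14)).
For x > 0 we have 9x + 14 > 9x, so |(2x + 10)/(9x + 14) − (2/9)| = 62/(9(9x + 14)) < 62/(9·9x) = (62/81)/x.
Thus |(2x + 10)/(9x + 14) − (2/9)| < ε whenever x > (62/81)/ε.
Take N = (62/81)/ε. If x > N then |(2x + 10)/(9x + 14) − (2/9)| < (62/81)/x < ε.

N = (62/81)/ε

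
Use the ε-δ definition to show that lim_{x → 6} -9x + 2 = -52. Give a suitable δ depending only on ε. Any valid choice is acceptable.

Fix ε > 0. We need δ > 0 so that 0 < |x − 6| < δ implies |(-9x + 2) + 52| < ε.
Since (-9x + 2) + 52 = -9(x − 6), we have |(-9x + 2) + 52| = 9|x − 6|.
So 9|x − 6| < ε exactly when |x − 6| < ε/9.
Choosing δ = ε/9 gives |(-9x + 2) + 52| = 9|x − 6| < ε whenever |x − 6| < δ.

δ = ε/9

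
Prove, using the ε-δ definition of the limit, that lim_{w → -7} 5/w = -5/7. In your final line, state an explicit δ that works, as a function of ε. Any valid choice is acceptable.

Let ε > 0 be given. We seek δ > 0 such that 0 < |w + 7| < δ implies |5/w + 5/7| < ε.
|5/w + 5/7| = 5·|-7 − w|/(7·|w|) = 5|w + 7|/(7|w|).
Restrict δ ≤ 7/2. Then |w + 7| < 7/2 gives |w| > 7/2, so 7|w| > 49/2.
Then |5/w + 5/7| < 5|w + 7|/(49/2), which is < ε when |w + 7| < (49/10)ε.
Take δ = min(7/2, (49/10)ε). Then 0 < |w + 7| < δ gives both |w + 7| < 7/2 and |w + 7| < (49/10)ε, so |5/w + 5/7| < ε.

δ = min(7/2, (49/10)ε)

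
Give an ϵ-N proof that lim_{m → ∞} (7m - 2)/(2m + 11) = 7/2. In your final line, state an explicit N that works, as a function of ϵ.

Fix ϵ > 0. For m ≥ 1, |(7m - 2)/(2m + 11) − (7/2)| = |-81|/(2(2m + 11)) = 81/(2(2m + 11)).
Since 2m + 11 ≥ 2m for m ≥ 1, this is ≤ 81/(2·2m) = (81/4)/m.
So |(7m - 2)/(2m + 11) − (7/2)| < ϵ whenever m > (81/4)/ϵ.
Take N = (81/4)/ϵ. If m > N then |(7m - 2)/(2m + 11) − (7/2)| ≤ (81/4)/m < ϵ.

N = (81/4)/ϵ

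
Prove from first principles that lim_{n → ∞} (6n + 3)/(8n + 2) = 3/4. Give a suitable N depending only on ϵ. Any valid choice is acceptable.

N = (3/16)/ϵ

Fix ϵ > 0. For n ≥ 1, |(6n + 3)/(8n + 2) − (3/4)| = |12|/(8(8n + 2)) = 12/(8(8n + 2)).
Since 8n + 2 ≥ 8n for n ≥ 1, this is ≤ 12/(8·8n) = (3/16)/n.
So |(6n + 3)/(8n + 2) − (3/4)| < ϵ whenever n > (3/16)/ϵ.
Take N = (3/16)/ϵ. If n > N then |(6n + 3)/(8n + 2) − (3/4)| ≤ (3/16)/n < ϵ.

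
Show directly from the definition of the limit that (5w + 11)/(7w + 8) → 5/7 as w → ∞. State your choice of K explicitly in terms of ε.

Fix ε > 0. We seek K > 0 such that w > K implies |(5w + 11)/(7w + 8) − (5/7)| < ε.
(5w + 11)/(7w + 8) − (5/7) = (7(5w + 11) − 5(7w + 8)) / (7(7w + 8)) = 37/(7(7w + 8)).
For w > 0 we have 7w + 8 > 7w, so |(5w + 11)/(7w + 8) − (5/7)| = 37/(7(7w + 8)) < 37/(7·7w) = (37/49)/w.
Thus |(5w + 11)/(7w + 8) − (5/7)| < ε whenever w > (37/49)/ε.
Take K = (37/49)/ε. If w > K then |(5w + 11)/(7w + 8) − (5/7)| < (37/49)/w < ε.

K = (37/49)/ε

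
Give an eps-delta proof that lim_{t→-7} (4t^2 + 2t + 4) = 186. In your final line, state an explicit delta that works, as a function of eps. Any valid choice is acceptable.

Let eps > 0 be given. We want delta > 0 such that 0 < |t + 7| < delta implies |(4t^2 + 2t + 4) − 186| < eps.
(4t^2 + 2t + 4) − 186 = 4t^2 + 2t - 182 = (t + 7)(4t - 26).
So |(4t^2 + 2t + 4) − 186| = |t + 7|·|4t - 26|.
Require delta ≤ 1. Then |t + 7| < 1 gives |t| < 8, and by the triangle inequality |4t - 26| ≤ 4·8 + 26 = 58.
Hence |(4t^2 + 2t + 4) − 186| ≤ 58|t + 7| < eps provided |t + 7| < eps/58.
Choosing delta = min(1, eps/58) ensures both conditions, hence |(4t^2 + 2t + 4) − 186| < eps.

delta = min(1, eps/58)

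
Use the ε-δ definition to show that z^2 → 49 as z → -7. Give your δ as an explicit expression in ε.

Let ε > 0. We seek δ > 0 with 0 < |z + 7| < δ ⇒ |z^2 − 49| < ε.
Factor: z^2 − 49 = (z + 7)(z - 7), so |z^2 − 49| = |z + 7|·|z - 7|.
Impose δ ≤ 1 so that |z| < 8; then |z - 7| ≤ 15.
Hence |z^2 − 49| ≤ 15|z + 7|, which is < ε once |z + 7| < ε/15.
Take δ = min(1, ε/15). If 0 < |z + 7| < δ then both bounds hold and |z^2 − 49| ≤ 15|z + 7| < 15·(ε/15) = ε.

δ = min(1, ε/15)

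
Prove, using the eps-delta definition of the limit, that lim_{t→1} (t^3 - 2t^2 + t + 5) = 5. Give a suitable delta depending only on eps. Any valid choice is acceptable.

Let eps > 0. We want delta > 0 such that 0 < |t − 1| < delta implies |(t^3 - 2t^2 + t + 5) − 5| < eps.
(t^3 - 2t^2 + t + 5) − 5 = t^3 - 2t^2 + t = (t − 1)(t^2 - t).
So |(t^3 - 2t^2 + t + 5) − 5| = |t − 1|·|t^2 - t|.
Assume first that |t − 1| < 2, so |t| < 3. Then |t^2 - t| ≤ 3^2 + 3 = 12.
Hence |(t^3 - 2t^2 + t + 5) − 5| ≤ 12|t − 1| < eps provided |t − 1| < eps/12.
Choosing delta = min(2, eps/12) ensures both conditions, hence |(t^3 - 2t^2 + t + 5) − 5| < eps.

delta = min(2, eps/12)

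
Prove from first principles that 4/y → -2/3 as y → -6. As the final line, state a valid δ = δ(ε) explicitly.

Let ε > 0 be given. We seek δ > 0 such that 0 < |y + 6| < δ implies |4/y + 2/3| < ε.
|4/y + 2/3| = 4·|-6 − y|/(6·|y|) = 4|y + 6|/(6|y|).
Restrict δ ≤ 3. Then |y + 6| < 3 gives |y| > 3, so 6|y| > 18.
Then |4/y + 2/3| < 4|y + 6|/18, which is < ε when |y + 6| < (9/2)ε.
Take δ = min(3, (9/2)ε). Then 0 < |y + 6| < δ gives both |y + 6| < 3 and |y + 6| < (9/2)ε, so |4/y + 2/3| < ε.

δ = min(3, (9/2)ε)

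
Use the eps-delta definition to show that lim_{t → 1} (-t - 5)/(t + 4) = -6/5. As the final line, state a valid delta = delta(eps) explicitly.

delta = min(5/2, (25/2)eps)

Let eps > 0 be given. We want delta > 0 with 0 < |t − 1| < delta ⇒ |(-t - 5)/(t + 4) + 6/5| < eps.
Combining over a common denominator, (-t - 5)/(t + 4) + 6/5 = [(-t - 5)·5 − (-6)·(t + 4)] / [5·(t + 4)] = 1(t − 1) / (5(t + 4)).
So |(-t - 5)/(t + 4) + 6/5| = |t − 1| / (5·|t + 4|).
Require delta ≤ 5/2, so |t + 4| ≥ |5| − |t − 1| > 5 − 5/2 = 5/2.
Hence |(-t - 5)/(t + 4) + 6/5| < |t − 1|/(5·(5/2)) = (2/25)|t − 1|, which is < eps once |t − 1| < (25/2)eps.
Take delta = min(5/2, (25/2)eps). Then 0 < |t − 1| < delta forces both bounds, so |(-t - 5)/(t + 4) + 6/5| < eps.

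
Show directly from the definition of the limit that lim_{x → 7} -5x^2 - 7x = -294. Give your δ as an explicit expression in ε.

δ = min(1, ε/82)

Suppose ε > 0. We want δ > 0 such that 0 < |x − 7| < δ implies |(-5x^2 - 7x) + 294| < ε.
(-5x^2 - 7x) + 294 = -5x^2 - 7x + 294 = (x − 7)(-5x - 42).
So |(-5x^2 - 7x) + 294| = |x − 7|·|-5x - 42|.
Require δ ≤ 1. Then |x − 7| < 1 gives |x| < 8, and by the triangle inequality |-5x - 42| ≤ 5·8 + 42 = 82.
Hence |(-5x^2 - 7x) + 294| ≤ 82|x − 7| < ε provided |x − 7| < ε/82.
Take δ = min(1, ε/82). Then 0 < |x − 7| < δ gives both |x − 7| < 1 and |x − 7| < ε/82, so |(-5x^2 - 7x) + 294| < ε.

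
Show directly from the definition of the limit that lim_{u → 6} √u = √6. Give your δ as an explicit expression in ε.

Let ε > 0. We want δ > 0 such that 0 < |u − 6| < δ implies |√u − √6| < ε.
Multiplying by the conjugate, |√u − √6| = |u − 6|/(√u + √6).
Restrict δ ≤ 6 so that |u − 6| < 6 forces u > 0, and then √u + √6 > √6.
Hence |√u − √6| < |u − 6|/√6, which is < ε once |u − 6| < √6·ε.
Take δ = min(6, √6·ε). If 0 < |u − 6| < δ then u > 0 and |√u − √6| < |u − 6|/√6 < ε.

δ = min(6, √6·ε)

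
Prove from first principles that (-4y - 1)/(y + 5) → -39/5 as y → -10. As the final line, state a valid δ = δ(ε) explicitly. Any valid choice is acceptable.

δ = min(5/2, (25/38)ε)

Let ε > 0. We want δ > 0 with 0 < |y + 10| < δ ⇒ |(-4y - 1)/(y + 5) + 39/5| < ε.
Combining over a common denominator, (-4y - 1)/(y + 5) + 39/5 = [(-4y - 1)·(-5) − 39·(y + 5)] / [(-5)·(y + 5)] = -19(y + 10) / ((-5)(y + 5)).
So |(-4y - 1)/(y + 5) + 39/5| = 19|y + 10| / (5·|y + 5|).
Require δ ≤ 5/2, so |y + 5| ≥ |-5| − |y + 10| > 5 − 5/2 = 5/2.
Hence |(-4y - 1)/(y + 5) + 39/5| < 19|y + 10|/(5·(5/2)) = (38/25)|y + 10|, which is < ε once |y + 10| < (25/38)ε.
Take δ = min(5/2, (25/38)ε). Then 0 < |y + 10| < δ forces both bounds, so |(-4y - 1)/(y + 5) + 39/5| < ε.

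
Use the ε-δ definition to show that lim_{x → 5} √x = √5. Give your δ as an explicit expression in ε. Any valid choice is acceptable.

Fix ε > 0. We want δ > 0 such that 0 < |x − 5| < δ implies |√x − √5| < ε.
Multiplying by the conjugate, |√x − √5| = |x − 5|/(√x + √5).
Restrict δ ≤ 5 so that |x − 5| < 5 forces x > 0, and then √x + √5 > √5.
Hence |√x − √5| < |x − 5|/√5, which is < ε once |x − 5| < √5·ε.
Take δ = min(5, √5·ε). If 0 < |x − 5| < δ then x > 0 and |√x − √5| < |x − 5|/√5 < ε.

δ = min(5, √5·ε)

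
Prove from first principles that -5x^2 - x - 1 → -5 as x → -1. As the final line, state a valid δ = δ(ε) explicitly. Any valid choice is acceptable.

δ = min(1, ε/14)

Fix ε > 0. We want δ > 0 such that 0 < |x + 1| < δ implies |(-5x^2 - x - 1) + 5| < ε.
(-5x^2 - x - 1) + 5 = -5x^2 - x + 4 = (x + 1)(-5x + 4).
So |(-5x^2 - x - 1) + 5| = |x + 1|·|-5x + 4|.
Require δ ≤ 1. Then |x + 1| < 1 gives |x| < 2, and by the triangle inequality |-5x + 4| ≤ 5·2 + 4 = 14.
Hence |(-5x^2 - x - 1) + 5| ≤ 14|x + 1| < ε provided |x + 1| < ε/14.
Take δ = min(1, ε/14). Then 0 < |x + 1| < δ gives both |x + 1| < 1 and |x + 1| < ε/14, so |(-5x^2 - x - 1) + 5| < ε.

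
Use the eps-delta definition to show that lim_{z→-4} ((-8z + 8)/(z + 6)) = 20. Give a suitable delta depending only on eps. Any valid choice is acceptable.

delta = min(1, (1/28)eps)

Fix eps > 0. We want delta > 0 with 0 < |z + 4| < delta ⇒ |(-8z + 8)/(z + 6) − 20| < eps.
Combining over a common denominator, (-8z + 8)/(z + 6) − 20 = [(-8z + 8)·2 − 40·(z + 6)] / [2·(z + 6)] = -56(z + 4) / (2(z + 6)).
So |(-8z + 8)/(z + 6) − 20| = 56|z + 4| / (2·|z + 6|).
Restrict delta ≤ 1. Then |z + 4| < 1 gives |z + 6| = |(z + 4) + 2| ≥ 2 − 1 = 1.
Hence |(-8z + 8)/(z + 6) − 20| < 56|z + 4|/(2·1) = 28|z + 4|, which is < eps once |z + 4| < (1/28)eps.
Take delta = min(1, (1/28)eps). Then 0 < |z + 4| < delta forces both bounds, so |(-8z + 8)/(z + 6) − 20| < eps.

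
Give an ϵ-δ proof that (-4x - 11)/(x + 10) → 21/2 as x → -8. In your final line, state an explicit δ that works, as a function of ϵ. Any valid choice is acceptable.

δ = min(1, (2/29)ϵ)

Let ϵ > 0 be given. We want δ > 0 with 0 < |x + 8| < δ ⇒ |(-4x - 11)/(x + 10) − (21/2)| < ϵ.
Combining over a common denominator, (-4x - 11)/(x + 10) − (21/2) = [(-4x - 11)·2 − 21·(x + 10)] / [2·(x + 10)] = -29(x + 8) / (2(x + 10)).
So |(-4x - 11)/(x + 10) − (21/2)| = 29|x + 8| / (2·|x + 10|).
Require δ ≤ 1, so |x + 10| ≥ |2| − |x + 8| > 2 − 1 = 1.
Hence |(-4x - 11)/(x + 10) − (21/2)| < 29|x + 8|/(2·1) = (29/2)|x + 8|, which is < ϵ once |x + 8| < (2/29)ϵ.
Take δ = min(1, (2/29)ϵ). Then 0 < |x + 8| < δ forces both bounds, so |(-4x - 11)/(x + 10) − (21/2)| < ϵ.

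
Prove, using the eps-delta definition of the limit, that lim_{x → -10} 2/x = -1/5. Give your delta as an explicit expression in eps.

delta = min(5, 25eps)

Let eps > 0. We seek delta > 0 such that 0 < |x + 10| < delta implies |2/x + 1/5| < eps.
|2/x + 1/5| = 2·|-10 − x|/(10·|x|) = 2|x + 10|/(10|x|).
Require delta ≤ 5 so that |x| > 10 − 5 = 5, hence 10|x| > 50.
Then |2/x + 1/5| < 2|x + 10|/50, which is < eps when |x + 10| < 25eps.
Take delta = min(5, 25eps). Then 0 < |x + 10| < delta gives both |x + 10| < 5 and |x + 10| < 25eps, so |2/x + 1/5| < eps.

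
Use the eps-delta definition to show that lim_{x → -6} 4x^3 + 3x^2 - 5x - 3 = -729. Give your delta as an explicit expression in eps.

Let eps > 0 be given. We want delta > 0 such that 0 < |x + 6| < delta implies |(4x^3 + 3x^2 - 5x - 3) + 729| < eps.
(4x^3 + 3x^2 - 5x - 3) + 729 = 4x^3 + 3x^2 - 5x + 726 = (x + 6)(4x^2 - 21x + 121).
So |(4x^3 + 3x^2 - 5x - 3) + 729| = |x + 6|·|4x^2 - 21x + 121|.
Require delta ≤ 1. Then |x + 6| < 1 gives |x| < 7, and by the triangle inequality |4x^2 - 21x + 121| ≤ 4·7^2 + 21·7 + 121 = 464.
Hence |(4x^3 + 3x^2 - 5x - 3) + 729| ≤ 464|x + 6| < eps provided |x + 6| < eps/464.
Choosing delta = min(1, eps/464) ensures both conditions, hence |(4x^3 + 3x^2 - 5x - 3) + 729| < eps.

delta = min(1, eps/464)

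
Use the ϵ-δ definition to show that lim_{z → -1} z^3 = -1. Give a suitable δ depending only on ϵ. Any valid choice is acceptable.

Suppose ϵ > 0. We seek δ > 0 with 0 < |z + 1| < δ ⇒ |z^3 + 1| < ϵ.
Factor: z^3 + 1 = (z + 1)(z^2 - z + 1), so |z^3 + 1| = |z + 1|·|z^2 - z + 1|.
Restrict δ ≤ 1. Then |z + 1| < 1 gives |z| < 2, so by the triangle inequality |z^2 - z + 1| ≤ 2^2 + 2 + 1 = 7.
Hence |z^3 + 1| ≤ 7|z + 1|, which is < ϵ once |z + 1| < ϵ/7.
Take δ = min(1, ϵ/7). If 0 < |z + 1| < δ then both bounds hold and |z^3 + 1| ≤ 7|z + 1| < 7·(ϵ/7) = ϵ.

δ = min(1, ϵ/7)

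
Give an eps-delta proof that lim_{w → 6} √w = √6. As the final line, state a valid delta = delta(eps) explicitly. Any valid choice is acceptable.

delta = min(6, √6·eps)

Let eps > 0 be given. We want delta > 0 such that 0 < |w − 6| < delta implies |√w − √6| < eps.
Multiplying by the conjugate, |√w − √6| = |w − 6|/(√w + √6).
Restrict delta ≤ 6 so that |w − 6| < 6 forces w > 0, and then √w + √6 > √6.
Hence |√w − √6| < |w − 6|/√6, which is < eps once |w − 6| < √6·eps.
Take delta = min(6, √6·eps). If 0 < |w − 6| < delta then w > 0 and |√w − √6| < |w − 6|/√6 < eps.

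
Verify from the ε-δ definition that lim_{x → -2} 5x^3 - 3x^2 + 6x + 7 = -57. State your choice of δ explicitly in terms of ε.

Let ε > 0. We want δ > 0 such that 0 < |x + 2| < δ implies |(5x^3 - 3x^2 + 6x + 7) + 57| < ε.
(5x^3 - 3x^2 + 6x + 7) + 57 = 5x^3 - 3x^2 + 6x + 64 = (x + 2)(5x^2 - 13x + 32).
So |(5x^3 - 3x^2 + 6x + 7) + 57| = |x + 2|·|5x^2 - 13x + 32|.
Assume first that |x + 2| < 1, so |x| < 3. Then |5x^2 - 13x + 32| ≤ 5·3^2 + 13·3 + 32 = 116.
Hence |(5x^3 - 3x^2 + 6x + 7) + 57| ≤ 116|x + 2| < ε provided |x + 2| < ε/116.
Choosing δ = min(1, ε/116) ensures both conditions, hence |(5x^3 - 3x^2 + 6x + 7) + 57| < ε.

δ = min(1, ε/116)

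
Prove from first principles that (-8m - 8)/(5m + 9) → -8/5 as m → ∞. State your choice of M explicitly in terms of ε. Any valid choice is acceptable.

M = (32/25)/ε

Let ε > 0 be given. For m ≥ 1, |(-8m - 8)/(5m + 9) + 8/5| = |32|/(5(5m + 9)) = 32/(5(5m + 9)).
Since 5m + 9 ≥ 5m for m ≥ 1, this is ≤ 32/(5·5m) = (32/25)/m.
So |(-8m - 8)/(5m + 9) + 8/5| < ε whenever m > (32/25)/ε.
Take M = (32/25)/ε. If m > M then |(-8m - 8)/(5m + 9) + 8/5| ≤ (32/25)/m < ε.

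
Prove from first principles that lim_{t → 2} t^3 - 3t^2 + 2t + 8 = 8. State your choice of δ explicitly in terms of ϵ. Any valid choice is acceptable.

δ = min(2, ϵ/20)

Fix ϵ > 0. We want δ > 0 such that 0 < |t − 2| < δ implies |(t^3 - 3t^2 + 2t + 8) − 8| < ϵ.
(t^3 - 3t^2 + 2t + 8) − 8 = t^3 - 3t^2 + 2t = (t − 2)(t^2 - t).
So |(t^3 - 3t^2 + 2t + 8) − 8| = |t − 2|·|t^2 - t|.
Assume first that |t − 2| < 2, so |t| < 4. Then |t^2 - t| ≤ 4^2 + 4 = 20.
Hence |(t^3 - 3t^2 + 2t + 8) − 8| ≤ 20|t − 2| < ϵ provided |t − 2| < ϵ/20.
Take δ = min(2, ϵ/20). Then 0 < |t − 2| < δ gives both |t − 2| < 2 and |t − 2| < ϵ/20, so |(t^3 - 3t^2 + 2t + 8) − 8| < ϵ.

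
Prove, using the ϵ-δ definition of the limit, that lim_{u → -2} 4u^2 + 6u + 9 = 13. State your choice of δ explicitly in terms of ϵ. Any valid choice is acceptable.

Let ϵ > 0. We want δ > 0 such that 0 < |u + 2| < δ implies |(4u^2 + 6u + 9) − 13| < ϵ.
(4u^2 + 6u + 9) − 13 = 4u^2 + 6u - 4 = (u + 2)(4u - 2).
So |(4u^2 + 6u + 9) − 13| = |u + 2|·|4u - 2|.
Assume first that |u + 2| < 1, so |u| < 3. Then |4u - 2| ≤ 4·3 + 2 = 14.
Hence |(4u^2 + 6u + 9) − 13| ≤ 14|u + 2| < ϵ provided |u + 2| < ϵ/14.
Choosing δ = min(1, ϵ/14) ensures both conditions, hence |(4u^2 + 6u + 9) − 13| < ϵ.

δ = min(1, ϵ/14)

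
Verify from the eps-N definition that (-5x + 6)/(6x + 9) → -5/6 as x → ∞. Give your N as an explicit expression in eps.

N = (9/4)/eps

Suppose eps > 0. We seek N > 0 such that x > N implies |(-5x + 6)/(6x + 9) + 5/6| < eps.
(-5x + 6)/(6x + 9) + 5/6 = (6(-5x + 6) − (-5)(6x + 9)) / (6(6x + 9)) = 81/(6(6x + 9)).
For x > 0 we have 6x + 9 > 6x, so |(-5x + 6)/(6x + 9) + 5/6| = 81/(6(6x + 9)) < 81/(6·6x) = (9/4)/x.
Thus |(-5x + 6)/(6x + 9) + 5/6| < eps whenever x > (9/4)/eps.
Take N = (9/4)/eps. If x > N then |(-5x + 6)/(6x + 9) + 5/6| < (9/4)/x < eps.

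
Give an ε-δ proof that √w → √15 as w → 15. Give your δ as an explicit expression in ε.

Let ε > 0. We want δ > 0 such that 0 < |w − 15| < δ implies |√w − √15| < ε.
Multiplying by the conjugate, |√w − √15| = |w − 15|/(√w + √15).
Restrict δ ≤ 15 so that |w − 15| < 15 forces w > 0, and then √w + √15 > √15.
Hence |√w − √15| < |w − 15|/√15, which is < ε once |w − 15| < √15·ε.
Take δ = min(15, √15·ε). If 0 < |w − 15| < δ then w > 0 and |√w − √15| < |w − 15|/√15 < ε.

δ = min(15, √15·ε)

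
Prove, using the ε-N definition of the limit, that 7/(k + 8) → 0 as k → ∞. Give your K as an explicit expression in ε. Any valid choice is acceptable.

Let ε > 0. For k ≥ 1, |7/(k + 8) − 0| = 7/(k + 8) ≤ 7/k.
We need 7/k < ε, i.e. k > 7/ε.
Take K = 7/ε. If k > K then |7/(k + 8)| ≤ 7/k < ε.

K = 7/ε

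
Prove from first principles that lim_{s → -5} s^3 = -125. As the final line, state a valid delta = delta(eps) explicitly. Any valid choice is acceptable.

Suppose eps > 0. We seek delta > 0 with 0 < |s + 5| < delta ⇒ |s^3 + 125| < eps.
Factor: s^3 + 125 = (s + 5)(s^2 - 5s + 25), so |s^3 + 125| = |s + 5|·|s^2 - 5s + 25|.
Restrict delta ≤ 1. Then |s + 5| < 1 gives |s| < 6, so by the triangle inequality |s^2 - 5s + 25| ≤ 6^2 + 5·6 + 25 = 91.
Hence |s^3 + 125| ≤ 91|s + 5|, which is < eps once |s + 5| < eps/91.
Take delta = min(1, eps/91). If 0 < |s + 5| < delta then both bounds hold and |s^3 + 125| ≤ 91|s + 5| < 91·(eps/91) = eps.

delta = min(1, eps/91)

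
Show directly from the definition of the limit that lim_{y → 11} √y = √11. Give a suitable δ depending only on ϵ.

Fix ϵ > 0. We want δ > 0 such that 0 < |y − 11| < δ implies |√y − √11| < ϵ.
Multiplying by the conjugate, |√y − √11| = |y − 11|/(√y + √11).
Restrict δ ≤ 11 so that |y − 11| < 11 forces y > 0, and then √y + √11 > √11.
Hence |√y − √11| < |y − 11|/√11, which is < ϵ once |y − 11| < √11·ϵ.
Take δ = min(11, √11·ϵ). If 0 < |y − 11| < δ then y > 0 and |√y − √11| < |y − 11|/√11 < ϵ.

δ = min(11, √11·ϵ)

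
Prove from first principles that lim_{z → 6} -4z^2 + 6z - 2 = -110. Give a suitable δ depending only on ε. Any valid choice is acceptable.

δ = min(1, ε/46)

Fix ε > 0. We want δ > 0 such that 0 < |z − 6| < δ implies |(-4z^2 + 6z - 2) + 110| < ε.
(-4z^2 + 6z - 2) + 110 = -4z^2 + 6z + 108 = (z − 6)(-4z - 18).
So |(-4z^2 + 6z - 2) + 110| = |z − 6|·|-4z - 18|.
Require δ ≤ 1. Then |z − 6| < 1 gives |z| < 7, and by the triangle inequality |-4z - 18| ≤ 4·7 + 18 = 46.
Hence |(-4z^2 + 6z - 2) + 110| ≤ 46|z − 6| < ε provided |z − 6| < ε/46.
Choosing δ = min(1, ε/46) ensures both conditions, hence |(-4z^2 + 6z - 2) + 110| < ε.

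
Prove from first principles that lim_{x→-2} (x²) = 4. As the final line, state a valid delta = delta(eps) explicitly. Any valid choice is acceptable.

delta = min(2, eps/6)

Let eps > 0. We seek delta > 0 with 0 < |x + 2| < delta ⇒ |x² − 4| < eps.
Factor: x² − 4 = (x + 2)(x - 2), so |x² − 4| = |x + 2|·|x - 2|.
Restrict delta ≤ 2. Then |x + 2| < 2 gives |x| < 4, so by the triangle inequality |x - 2| ≤ 4 + 2 = 6.
Hence |x² − 4| ≤ 6|x + 2|, which is < eps once |x + 2| < eps/6.
Take delta = min(2, eps/6). If 0 < |x + 2| < delta then both bounds hold and |x² − 4| ≤ 6|x + 2| < 6·(eps/6) = eps.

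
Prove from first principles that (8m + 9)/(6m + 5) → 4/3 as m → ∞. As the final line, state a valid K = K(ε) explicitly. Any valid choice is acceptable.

Let ε > 0 be given. For m ≥ 1, |(8m + 9)/(6m + 5) − (4/3)| = |14|/(6(6m + 5)) = 14/(6(6m + 5)).
Since 6m + 5 ≥ 6m for m ≥ 1, this is ≤ 14/(6·6m) = (7/18)/m.
So |(8m + 9)/(6m + 5) − (4/3)| < ε whenever m > (7/18)/ε.
Take K = (7/18)/ε. If m > K then |(8m + 9)/(6m + 5) − (4/3)| ≤ (7/18)/m < ε.

K = (7/18)/ε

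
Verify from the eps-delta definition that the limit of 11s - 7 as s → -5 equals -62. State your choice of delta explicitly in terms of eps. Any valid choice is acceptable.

Let eps > 0 be given. We need delta > 0 so that 0 < |s + 5| < delta implies |(11s - 7) + 62| < eps.
Since (11s - 7) + 62 = 11(s + 5), we have |(11s - 7) + 62| = 11|s + 5|.
Thus it suffices that |s + 5| < eps/11.
Take delta = eps/11. If 0 < |s + 5| < delta then |(11s - 7) + 62| = 11|s + 5| < 11·(eps/11) = eps.

delta = eps/11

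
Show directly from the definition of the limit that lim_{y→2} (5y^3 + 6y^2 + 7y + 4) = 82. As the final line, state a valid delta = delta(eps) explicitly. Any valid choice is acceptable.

delta = min(2, eps/183)

Let eps > 0 be given. We want delta > 0 such that 0 < |y − 2| < delta implies |(5y^3 + 6y^2 + 7y + 4) − 82| < eps.
(5y^3 + 6y^2 + 7y + 4) − 82 = 5y^3 + 6y^2 + 7y - 78 = (y − 2)(5y^2 + 16y + 39).
So |(5y^3 + 6y^2 + 7y + 4) − 82| = |y − 2|·|5y^2 + 16y + 39|.
Assume first that |y − 2| < 2, so |y| < 4. Then |5y^2 + 16y + 39| ≤ 5·4^2 + 16·4 + 39 = 183.
Hence |(5y^3 + 6y^2 + 7y + 4) − 82| ≤ 183|y − 2| < eps provided |y − 2| < eps/183.
Take delta = min(2, eps/183). Then 0 < |y − 2| < delta gives both |y − 2| < 2 and |y − 2| < eps/183, so |(5y^3 + 6y^2 + 7y + 4) − 82| < eps.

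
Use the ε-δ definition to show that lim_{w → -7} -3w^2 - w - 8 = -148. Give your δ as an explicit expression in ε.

Fix ε > 0. We want δ > 0 such that 0 < |w + 7| < δ implies |(-3w^2 - w - 8) + 148| < ε.
(-3w^2 - w - 8) + 148 = -3w^2 - w + 140 = (w + 7)(-3w + 20).
So |(-3w^2 - w - 8) + 148| = |w + 7|·|-3w + 20|.
Require δ ≤ 1. Then |w + 7| < 1 gives |w| < 8, and by the triangle inequality |-3w + 20| ≤ 3·8 + 20 = 44.
Hence |(-3w^2 - w - 8) + 148| ≤ 44|w + 7| < ε provided |w + 7| < ε/44.
Choosing δ = min(1, ε/44) ensures both conditions, hence |(-3w^2 - w - 8) + 148| < ε.

δ = min(1, ε/44)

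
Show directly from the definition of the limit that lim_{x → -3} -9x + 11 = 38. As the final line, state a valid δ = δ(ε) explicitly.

Fix ε > 0. We need δ > 0 so that 0 < |x + 3| < δ implies |(-9x + 11) − 38| < ε.
|(-9x + 11) − 38| = |-9x - 27| = 9|x + 3|.
Thus it suffices that |x + 3| < ε/9.
Take δ = ε/9. If 0 < |x + 3| < δ then |(-9x + 11) − 38| = 9|x + 3| < 9·(ε/9) = ε.

δ = ε/9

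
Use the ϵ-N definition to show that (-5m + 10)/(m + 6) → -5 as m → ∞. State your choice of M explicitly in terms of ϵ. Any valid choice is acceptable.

Let ϵ > 0. For m ≥ 1, |(-5m + 10)/(m + 6) + 5| = |40|/((m + 6)) = 40/((m + 6)).
Since m + 6 ≥ m for m ≥ 1, this is ≤ 40/(m) = 40/m.
So |(-5m + 10)/(m + 6) + 5| < ϵ whenever m > 40/ϵ.
Take M = 40/ϵ. If m > M then |(-5m + 10)/(m + 6) + 5| ≤ 40/m < ϵ.

M = 40/ϵ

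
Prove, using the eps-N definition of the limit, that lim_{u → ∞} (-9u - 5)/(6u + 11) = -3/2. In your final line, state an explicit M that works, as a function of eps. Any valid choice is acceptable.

M = (23/12)/eps

Let eps > 0 be given. We seek M > 0 such that u > M implies |(-9u - 5)/(6u + 11) + 3/2| < eps.
(-9u - 5)/(6u + 11) + 3/2 = (6(-9u - 5) − (-9)(6u + 11)) / (6(6u + 11)) = 69/(6(6u + 11)).
For u > 0 we have 6u + 11 > 6u, so |(-9u - 5)/(6u + 11) + 3/2| = 69/(6(6u + 11)) < 69/(6·6u) = (23/12)/u.
Thus |(-9u - 5)/(6u + 11) + 3/2| < eps whenever u > (23/12)/eps.
Take M = (23/12)/eps. If u > M then |(-9u - 5)/(6u + 11) + 3/2| < (23/12)/u < eps.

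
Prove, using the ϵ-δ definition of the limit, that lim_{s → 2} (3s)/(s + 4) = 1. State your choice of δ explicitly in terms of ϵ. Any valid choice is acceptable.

Let ϵ > 0 be given. We want δ > 0 with 0 < |s − 2| < δ ⇒ |(3s)/(s + 4) − 1| < ϵ.
Combining over a common denominator, (3s)/(s + 4) − 1 = [(3s)·6 − 6·(s + 4)] / [6·(s + 4)] = 12(s − 2) / (6(s + 4)).
So |(3s)/(s + 4) − 1| = 12|s − 2| / (6·|s + 4|).
Restrict δ ≤ 3. Then |s − 2| < 3 gives |s + 4| = |(s − 2) + 6| ≥ 6 − 3 = 3.
Hence |(3s)/(s + 4) − 1| < 12|s − 2|/(6·3) = (2/3)|s − 2|, which is < ϵ once |s − 2| < (3/2)ϵ.
Take δ = min(3, (3/2)ϵ). Then 0 < |s − 2| < δ forces both bounds, so |(3s)/(s + 4) − 1| < ϵ.

δ = min(3, (3/2)ϵ)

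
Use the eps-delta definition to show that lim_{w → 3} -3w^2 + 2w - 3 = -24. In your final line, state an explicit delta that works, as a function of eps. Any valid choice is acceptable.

Let eps > 0 be given. We want delta > 0 such that 0 < |w − 3| < delta implies |(-3w^2 + 2w - 3) + 24| < eps.
(-3w^2 + 2w - 3) + 24 = -3w^2 + 2w + 21 = (w − 3)(-3w - 7).
So |(-3w^2 + 2w - 3) + 24| = |w − 3|·|-3w - 7|.
Assume first that |w − 3| < 1, so |w| < 4. Then |-3w - 7| ≤ 3·4 + 7 = 19.
Hence |(-3w^2 + 2w - 3) + 24| ≤ 19|w − 3| < eps provided |w − 3| < eps/19.
Take delta = min(1, eps/19). Then 0 < |w − 3| < delta gives both |w − 3| < 1 and |w − 3| < eps/19, so |(-3w^2 + 2w - 3) + 24| < eps.

delta = min(1, eps/19)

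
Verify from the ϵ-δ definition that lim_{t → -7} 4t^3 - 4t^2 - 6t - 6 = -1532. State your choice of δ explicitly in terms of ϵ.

δ = min(1, ϵ/730)

Suppose ϵ > 0. We want δ > 0 such that 0 < |t + 7| < δ implies |(4t^3 - 4t^2 - 6t - 6) + 1532| < ϵ.
(4t^3 - 4t^2 - 6t - 6) + 1532 = 4t^3 - 4t^2 - 6t + 1526 = (t + 7)(4t^2 - 32t + 218).
So |(4t^3 - 4t^2 - 6t - 6) + 1532| = |t + 7|·|4t^2 - 32t + 218|.
Assume first that |t + 7| < 1, so |t| < 8. Then |4t^2 - 32t + 218| ≤ 4·8^2 + 32·8 + 218 = 730.
Hence |(4t^3 - 4t^2 - 6t - 6) + 1532| ≤ 730|t + 7| < ϵ provided |t + 7| < ϵ/730.
Choosing δ = min(1, ϵ/730) ensures both conditions, hence |(4t^3 - 4t^2 - 6t - 6) + 1532| < ϵ.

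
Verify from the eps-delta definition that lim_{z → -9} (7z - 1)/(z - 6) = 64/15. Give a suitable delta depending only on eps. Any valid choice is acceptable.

Suppose eps > 0. We want delta > 0 with 0 < |z + 9| < delta ⇒ |(7z - 1)/(z - 6) − (64/15)| < eps.
Combining over a common denominator, (7z - 1)/(z - 6) − (64/15) = [(7z - 1)·(-15) − (-64)·(z - 6)] / [(-15)·(z - 6)] = -41(z + 9) / ((-15)(z - 6)).
So |(7z - 1)/(z - 6) − (64/15)| = 41|z + 9| / (15·|z − 6|).
Restrict delta ≤ 15/2. Then |z + 9| < 15/2 gives |z − 6| = |(z + 9) + (-15)| ≥ 15 − 15/2 = 15/2.
Hence |(7z - 1)/(z - 6) − (64/15)| < 41|z + 9|/(15·(15/2)) = (82/225)|z + 9|, which is < eps once |z + 9| < (225/82)eps.
Take delta = min(15/2, (225/82)eps). Then 0 < |z + 9| < delta forces both bounds, so |(7z - 1)/(z - 6) − (64/15)| < eps.

delta = min(15/2, (225/82)eps)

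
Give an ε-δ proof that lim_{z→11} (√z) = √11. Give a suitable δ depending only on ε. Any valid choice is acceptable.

Let ε > 0. We want δ > 0 such that 0 < |z − 11| < δ implies |√z − √11| < ε.
Rationalise: √z − √11 = (z − 11)/(√z + √11), so |√z − √11| = |z − 11|/(√z + √11).
Restrict δ ≤ 11 so that |z − 11| < 11 forces z > 0, and then √z + √11 > √11.
Hence |√z − √11| < |z − 11|/√11, which is < ε once |z − 11| < √11·ε.
Take δ = min(11, √11·ε). If 0 < |z − 11| < δ then z > 0 and |√z − √11| < |z − 11|/√11 < ε.

δ = min(11, √11·ε)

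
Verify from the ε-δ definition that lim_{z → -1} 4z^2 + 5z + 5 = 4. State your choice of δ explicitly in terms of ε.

Let ε > 0. We want δ > 0 such that 0 < |z + 1| < δ implies |(4z^2 + 5z + 5) − 4| < ε.
(4z^2 + 5z + 5) − 4 = 4z^2 + 5z + 1 = (z + 1)(4z + 1).
So |(4z^2 + 5z + 5) − 4| = |z + 1|·|4z + 1|.
Assume first that |z + 1| < 1, so |z| < 2. Then |4z + 1| ≤ 4·2 + 1 = 9.
Hence |(4z^2 + 5z + 5) − 4| ≤ 9|z + 1| < ε provided |z + 1| < ε/9.
Choosing δ = min(1, ε/9) ensures both conditions, hence |(4z^2 + 5z + 5) − 4| < ε.

δ = min(1, ε/9)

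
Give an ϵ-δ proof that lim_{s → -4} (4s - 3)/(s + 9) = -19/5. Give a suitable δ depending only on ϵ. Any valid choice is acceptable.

δ = min(5/2, (25/78)ϵ)

Suppose ϵ > 0. We want δ > 0 with 0 < |s + 4| < δ ⇒ |(4s - 3)/(s + 9) + 19/5| < ϵ.
Combining over a common denominator, (4s - 3)/(s + 9) + 19/5 = [(4s - 3)·5 − (-19)·(s + 9)] / [5·(s + 9)] = 39(s + 4) / (5(s + 9)).
So |(4s - 3)/(s + 9) + 19/5| = 39|s + 4| / (5·|s + 9|).
Require δ ≤ 5/2, so |s + 9| ≥ |5| − |s + 4| > 5 − 5/2 = 5/2.
Hence |(4s - 3)/(s + 9) + 19/5| < 39|s + 4|/(5·(5/2)) = (78/25)|s + 4|, which is < ϵ once |s + 4| < (25/78)ϵ.
Take δ = min(5/2, (25/78)ϵ). Then 0 < |s + 4| < δ forces both bounds, so |(4s - 3)/(s + 9) + 19/5| < ϵ.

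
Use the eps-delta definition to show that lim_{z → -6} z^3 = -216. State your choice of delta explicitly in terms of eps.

Let eps > 0. We seek delta > 0 with 0 < |z + 6| < delta ⇒ |z^3 + 216| < eps.
Factor: z^3 + 216 = (z + 6)(z^2 - 6z + 36), so |z^3 + 216| = |z + 6|·|z^2 - 6z + 36|.
Impose delta ≤ 2 so that |z| < 8; then |z^2 - 6z + 36| ≤ 148.
Hence |z^3 + 216| ≤ 148|z + 6|, which is < eps once |z + 6| < eps/148.
Take delta = min(2, eps/148). If 0 < |z + 6| < delta then both bounds hold and |z^3 + 216| ≤ 148|z + 6| < 148·(eps/148) = eps.

delta = min(2, eps/148)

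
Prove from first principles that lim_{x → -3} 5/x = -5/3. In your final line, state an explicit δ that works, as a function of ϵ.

δ = min(3/2, (9/10)ϵ)

Fix ϵ > 0. We seek δ > 0 such that 0 < |x + 3| < δ implies |5/x + 5/3| < ϵ.
|5/x + 5/3| = 5·|-3 − x|/(3·|x|) = 5|x + 3|/(3|x|).
Restrict δ ≤ 3/2. Then |x + 3| < 3/2 gives |x| > 3/2, so 3|x| > 9/2.
Then |5/x + 5/3| < 5|x + 3|/(9/2), which is < ϵ when |x + 3| < (9/10)ϵ.
Take δ = min(3/2, (9/10)ϵ). Then 0 < |x + 3| < δ gives both |x + 3| < 3/2 and |x + 3| < (9/10)ϵ, so |5/x + 5/3| < ϵ.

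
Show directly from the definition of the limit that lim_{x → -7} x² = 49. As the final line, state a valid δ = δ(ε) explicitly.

Let ε > 0 be given. We seek δ > 0 with 0 < |x + 7| < δ ⇒ |x² − 49| < ε.
Factor: x² − 49 = (x + 7)(x - 7), so |x² − 49| = |x + 7|·|x - 7|.
Impose δ ≤ 2 so that |x| < 9; then |x - 7| ≤ 16.
Hence |x² − 49| ≤ 16|x + 7|, which is < ε once |x + 7| < ε/16.
Take δ = min(2, ε/16). If 0 < |x + 7| < δ then both bounds hold and |x² − 49| ≤ 16|x + 7| < 16·(ε/16) = ε.

δ = min(2, ε/16)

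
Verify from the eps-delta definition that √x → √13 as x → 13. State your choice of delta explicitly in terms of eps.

delta = min(13, √13·eps)

Let eps > 0 be given. We want delta > 0 such that 0 < |x − 13| < delta implies |√x − √13| < eps.
Multiplying by the conjugate, |√x − √13| = |x − 13|/(√x + √13).
Restrict delta ≤ 13 so that |x − 13| < 13 forces x > 0, and then √x + √13 > √13.
Hence |√x − √13| < |x − 13|/√13, which is < eps once |x − 13| < √13·eps.
Take delta = min(13, √13·eps). If 0 < |x − 13| < delta then x > 0 and |√x − √13| < |x − 13|/√13 < eps.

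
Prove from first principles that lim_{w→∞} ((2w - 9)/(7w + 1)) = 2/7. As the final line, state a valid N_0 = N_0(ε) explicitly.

Let ε > 0. We seek N_0 > 0 such that w > N_0 implies |(2w - 9)/(7w + 1) − (2/7)| < ε.
(2w - 9)/(7w + 1) − (2/7) = (7(2w - 9) − 2(7w + 1)) / (7(7w + 1)) = -65/(7(7w + 1)).
For w > 0 we have 7w + 1 > 7w, so |(2w - 9)/(7w + 1) − (2/7)| = 65/(7(7w + 1)) < 65/(7·7w) = (65/49)/w.
Thus |(2w - 9)/(7w + 1) − (2/7)| < ε whenever w > (65/49)/ε.
Take N_0 = (65/49)/ε. If w > N_0 then |(2w - 9)/(7w + 1) − (2/7)| < (65/49)/w < ε.

N_0 = (65/49)/ε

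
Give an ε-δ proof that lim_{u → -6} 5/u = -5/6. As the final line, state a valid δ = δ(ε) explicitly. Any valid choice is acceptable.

δ = min(3, (18/5)ε)

Let ε > 0 be given. We seek δ > 0 such that 0 < |u + 6| < δ implies |5/u + 5/6| < ε.
|5/u + 5/6| = 5·|-6 − u|/(6·|u|) = 5|u + 6|/(6|u|).
Require δ ≤ 3 so that |u| > 6 − 3 = 3, hence 6|u| > 18.
Then |5/u + 5/6| < 5|u + 6|/18, which is < ε when |u + 6| < (18/5)ε.
Take δ = min(3, (18/5)ε). Then 0 < |u + 6| < δ gives both |u + 6| < 3 and |u + 6| < (18/5)ε, so |5/u + 5/6| < ε.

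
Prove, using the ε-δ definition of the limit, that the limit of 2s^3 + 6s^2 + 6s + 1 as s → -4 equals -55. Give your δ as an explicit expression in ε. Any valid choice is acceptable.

δ = min(2, ε/98)

Suppose ε > 0. We want δ > 0 such that 0 < |s + 4| < δ implies |(2s^3 + 6s^2 + 6s + 1) + 55| < ε.
(2s^3 + 6s^2 + 6s + 1) + 55 = 2s^3 + 6s^2 + 6s + 56 = (s + 4)(2s^2 - 2s + 14).
So |(2s^3 + 6s^2 + 6s + 1) + 55| = |s + 4|·|2s^2 - 2s + 14|.
Assume first that |s + 4| < 2, so |s| < 6. Then |2s^2 - 2s + 14| ≤ 2·6^2 + 2·6 + 14 = 98.
Hence |(2s^3 + 6s^2 + 6s + 1) + 55| ≤ 98|s + 4| < ε provided |s + 4| < ε/98.
Take δ = min(2, ε/98). Then 0 < |s + 4| < δ gives both |s + 4| < 2 and |s + 4| < ε/98, so |(2s^3 + 6s^2 + 6s + 1) + 55| < ε.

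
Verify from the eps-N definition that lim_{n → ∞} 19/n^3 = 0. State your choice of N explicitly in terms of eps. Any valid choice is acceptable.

Suppose eps > 0. For n ≥ 1, |19/n^3 − 0| = 19/n^3.
19/n^3 < eps ⇔ n^3 > 19/eps ⇔ n > (19/eps)^{1/3}.
Take N = (19/eps)^{1/3}. Then n > N implies 19/n^3 < eps.

N = (19/eps)^{1/3}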